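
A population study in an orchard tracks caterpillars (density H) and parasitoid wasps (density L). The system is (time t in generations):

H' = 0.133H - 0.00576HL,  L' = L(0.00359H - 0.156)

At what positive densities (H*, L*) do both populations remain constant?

H* ≈ 43.5, L* ≈ 23.1

Set dL/dt = 0 with L > 0: 0.00359H - 0.156 = 0, so H* = 0.156/0.00359 = 43.5.
Set dH/dt = 0 with H > 0: 0.133 - 0.00576L = 0, so L* = 0.133/0.00576 = 23.1.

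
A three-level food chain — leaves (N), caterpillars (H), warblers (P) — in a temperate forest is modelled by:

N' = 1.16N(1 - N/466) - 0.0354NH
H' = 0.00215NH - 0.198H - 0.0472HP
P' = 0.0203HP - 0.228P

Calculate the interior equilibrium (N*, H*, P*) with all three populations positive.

From dP/dt = 0: 0.0203H* = 0.228, so H* = 11.2.
From dN/dt = 0: 1.16(1 - N*/466) = 0.0354·11.2, giving N* = 466·(1 - 0.343) = 306.
From dH/dt = 0: 0.00215·306 - 0.198 = 0.0472P*, so P* = 0.46/0.0472 = 9.76.

N* ≈ 306, H* ≈ 11.2, P* ≈ 9.76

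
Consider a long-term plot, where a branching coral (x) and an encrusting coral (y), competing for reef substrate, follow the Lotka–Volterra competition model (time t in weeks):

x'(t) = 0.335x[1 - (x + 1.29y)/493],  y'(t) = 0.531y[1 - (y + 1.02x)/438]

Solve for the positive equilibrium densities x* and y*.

x* ≈ 228, y* ≈ 205

Setting both brackets to zero gives the nullclines x + 1.29y = 493 and 1.02x + y = 438.
Substituting y = 438 - 1.02x into the first: x(1 - 1.29·1.02) = 493 - 1.29·438.
So x* = -72/-0.316 = 228, and then y* = 438 - 1.02·228 = 205.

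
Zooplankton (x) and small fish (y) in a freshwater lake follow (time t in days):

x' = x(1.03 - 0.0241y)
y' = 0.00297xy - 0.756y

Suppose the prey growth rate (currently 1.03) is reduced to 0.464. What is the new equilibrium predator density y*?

y* ≈ 19.3

At the interior fixed point, setting dx/dt = 0 with x > 0 fixes y* = (prey growth rate)/(xy coefficient) — independent of the other coefficients.
With the change, y* = 0.464/0.0241 = 19.3; it falls from 42.7.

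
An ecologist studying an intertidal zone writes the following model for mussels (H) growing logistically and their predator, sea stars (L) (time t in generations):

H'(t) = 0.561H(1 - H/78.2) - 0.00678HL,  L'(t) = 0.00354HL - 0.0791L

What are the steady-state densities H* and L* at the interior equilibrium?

H* ≈ 22.3, L* ≈ 59.1

From dL/dt = 0 with L > 0: 0.00354H* = 0.0791, so H* = 22.3.
Substitute into dH/dt = 0: 0.561(1 - 22.3/78.2) = 0.00678L*.
The bracket is 0.714, giving L* = 0.401/0.00678 = 59.1.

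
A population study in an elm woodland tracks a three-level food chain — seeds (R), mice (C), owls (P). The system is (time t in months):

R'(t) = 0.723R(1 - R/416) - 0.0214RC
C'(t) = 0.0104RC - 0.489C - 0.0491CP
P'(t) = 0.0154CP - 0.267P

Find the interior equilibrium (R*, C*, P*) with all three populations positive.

From dP/dt = 0: 0.0154C* = 0.267, so C* = 17.3.
From dR/dt = 0: 0.723(1 - R*/416) = 0.0214·17.3, giving R* = 416·(1 - 0.513) = 203.
From dC/dt = 0: 0.0104·203 - 0.489 = 0.0491P*, so P* = 1.62/0.0491 = 32.9.

R* ≈ 203, C* ≈ 17.3, P* ≈ 32.9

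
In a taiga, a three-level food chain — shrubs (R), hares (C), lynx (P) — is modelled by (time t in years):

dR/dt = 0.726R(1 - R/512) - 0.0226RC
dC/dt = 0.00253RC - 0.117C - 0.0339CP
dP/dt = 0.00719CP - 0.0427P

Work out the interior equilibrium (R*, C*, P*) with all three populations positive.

R* ≈ 417, C* ≈ 5.94, P* ≈ 27.7

From dP/dt = 0: 0.00719C* = 0.0427, so C* = 5.94.
From dR/dt = 0: 0.726(1 - R*/512) = 0.0226·5.94, giving R* = 512·(1 - 0.185) = 417.
From dC/dt = 0: 0.00253·417 - 0.117 = 0.0339P*, so P* = 0.939/0.0339 = 27.7.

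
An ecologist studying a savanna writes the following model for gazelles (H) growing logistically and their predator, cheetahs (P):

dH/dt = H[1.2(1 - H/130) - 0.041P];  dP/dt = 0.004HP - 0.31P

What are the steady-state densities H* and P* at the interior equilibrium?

From dP/dt = 0 with P > 0: 0.004H* = 0.31, so H* = 77.5.
Substitute into dH/dt = 0: 1.2(1 - 77.5/130) = 0.041P*.
The bracket is 0.404, giving P* = 0.485/0.041 = 11.8.

H* ≈ 77.5, P* ≈ 11.8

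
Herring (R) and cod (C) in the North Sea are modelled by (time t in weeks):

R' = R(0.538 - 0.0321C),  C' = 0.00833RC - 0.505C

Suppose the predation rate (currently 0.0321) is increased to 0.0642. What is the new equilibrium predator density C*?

At the interior fixed point, setting dR/dt = 0 with R > 0 fixes C* = (prey growth rate)/(RC coefficient) — independent of the other coefficients.
With the change, C* = 0.538/0.0642 = 8.38; it falls from 16.8.

C* ≈ 8.38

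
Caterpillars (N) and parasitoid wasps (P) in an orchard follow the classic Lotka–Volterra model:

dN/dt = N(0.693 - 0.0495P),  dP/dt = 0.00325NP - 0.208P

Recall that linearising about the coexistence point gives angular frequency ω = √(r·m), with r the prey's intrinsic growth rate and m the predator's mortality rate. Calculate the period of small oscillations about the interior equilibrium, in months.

T ≈ 16.5 months

Here r = 0.693 and m = 0.208, so r·m = 0.144.
ω = √0.144 = 0.38 per month, hence T = 2π/ω ≈ 16.5 months.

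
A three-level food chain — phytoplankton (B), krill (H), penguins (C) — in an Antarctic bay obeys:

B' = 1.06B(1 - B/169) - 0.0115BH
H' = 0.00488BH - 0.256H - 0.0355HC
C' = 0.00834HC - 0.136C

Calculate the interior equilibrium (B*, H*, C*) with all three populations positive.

B* ≈ 139, H* ≈ 16.3, C* ≈ 11.9

From dC/dt = 0: 0.00834H* = 0.136, so H* = 16.3.
From dB/dt = 0: 1.06(1 - B*/169) = 0.0115·16.3, giving B* = 169·(1 - 0.177) = 139.
From dH/dt = 0: 0.00488·139 - 0.256 = 0.0355C*, so C* = 0.423/0.0355 = 11.9.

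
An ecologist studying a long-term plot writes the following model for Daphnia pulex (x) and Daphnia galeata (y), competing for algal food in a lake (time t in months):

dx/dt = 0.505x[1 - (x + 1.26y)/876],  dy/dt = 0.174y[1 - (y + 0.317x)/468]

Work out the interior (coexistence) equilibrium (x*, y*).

x* ≈ 477, y* ≈ 317

Setting both brackets to zero gives the nullclines x + 1.26y = 876 and 0.317x + y = 468.
Substituting y = 468 - 0.317x into the first: x(1 - 1.26·0.317) = 876 - 1.26·468.
So x* = 286/0.601 = 477, and then y* = 468 - 0.317·477 = 317.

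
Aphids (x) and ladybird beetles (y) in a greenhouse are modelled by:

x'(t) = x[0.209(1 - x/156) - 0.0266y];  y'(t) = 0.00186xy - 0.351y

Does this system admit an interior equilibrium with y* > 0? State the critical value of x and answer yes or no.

Threshold x = 189; K < 189, so no, the predator goes extinct.

The predator equation gives dy/dt > 0 only when x > 0.351/0.00186 = 189.
Without the predator, x → K = 156. Since 156 < 189, the predator cannot invade.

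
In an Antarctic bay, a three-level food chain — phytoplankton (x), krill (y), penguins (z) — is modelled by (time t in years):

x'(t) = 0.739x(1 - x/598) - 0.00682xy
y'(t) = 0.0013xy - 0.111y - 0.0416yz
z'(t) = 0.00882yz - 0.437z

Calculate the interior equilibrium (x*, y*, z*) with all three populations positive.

From dz/dt = 0: 0.00882y* = 0.437, so y* = 49.5.
From dx/dt = 0: 0.739(1 - x*/598) = 0.00682·49.5, giving x* = 598·(1 - 0.457) = 325.
From dy/dt = 0: 0.0013·325 - 0.111 = 0.0416z*, so z* = 0.311/0.0416 = 7.47.

x* ≈ 325, y* ≈ 49.5, z* ≈ 7.47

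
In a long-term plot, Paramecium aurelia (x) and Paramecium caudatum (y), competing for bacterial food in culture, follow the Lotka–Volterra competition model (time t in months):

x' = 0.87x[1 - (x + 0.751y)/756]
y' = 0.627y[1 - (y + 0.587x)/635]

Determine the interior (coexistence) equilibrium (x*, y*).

x* ≈ 499, y* ≈ 342

Setting both brackets to zero gives the nullclines x + 0.751y = 756 and 0.587x + y = 635.
Substituting y = 635 - 0.587x into the first: x(1 - 0.751·0.587) = 756 - 0.751·635.
So x* = 279/0.559 = 499, and then y* = 635 - 0.587·499 = 342.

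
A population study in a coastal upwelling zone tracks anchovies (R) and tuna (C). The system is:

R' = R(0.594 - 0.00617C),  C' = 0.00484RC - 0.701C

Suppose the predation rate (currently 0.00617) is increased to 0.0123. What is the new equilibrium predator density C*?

At the interior fixed point, setting dR/dt = 0 with R > 0 fixes C* = (prey growth rate)/(RC coefficient) — independent of the other coefficients.
With the change, C* = 0.594/0.0123 = 48.3; it falls from 96.3.

C* ≈ 48.3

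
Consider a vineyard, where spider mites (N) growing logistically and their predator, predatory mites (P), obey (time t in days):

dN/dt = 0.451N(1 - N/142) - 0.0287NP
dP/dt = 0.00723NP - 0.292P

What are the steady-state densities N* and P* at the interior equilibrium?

N* ≈ 40.4, P* ≈ 11.2

From dP/dt = 0 with P > 0: 0.00723N* = 0.292, so N* = 40.4.
Substitute into dN/dt = 0: 0.451(1 - 40.4/142) = 0.0287P*.
The bracket is 0.716, giving P* = 0.323/0.0287 = 11.2.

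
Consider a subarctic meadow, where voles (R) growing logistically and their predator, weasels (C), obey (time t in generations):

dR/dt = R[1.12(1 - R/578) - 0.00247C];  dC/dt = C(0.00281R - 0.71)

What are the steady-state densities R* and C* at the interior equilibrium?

From dC/dt = 0 with C > 0: 0.00281R* = 0.71, so R* = 253.
Substitute into dR/dt = 0: 1.12(1 - 253/578) = 0.00247C*.
The bracket is 0.563, giving C* = 0.63/0.00247 = 255.

R* ≈ 253, C* ≈ 255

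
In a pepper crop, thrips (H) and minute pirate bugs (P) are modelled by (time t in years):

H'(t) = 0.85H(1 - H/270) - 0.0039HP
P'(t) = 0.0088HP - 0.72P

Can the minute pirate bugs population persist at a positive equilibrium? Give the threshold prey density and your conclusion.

Threshold H = 81.8; K > 81.8, so yes, the predator persists.

The predator equation gives dP/dt > 0 only when H > 0.72/0.0088 = 81.8.
Without the predator, H → K = 270. Since 270 > 81.8, the predator can invade and persist.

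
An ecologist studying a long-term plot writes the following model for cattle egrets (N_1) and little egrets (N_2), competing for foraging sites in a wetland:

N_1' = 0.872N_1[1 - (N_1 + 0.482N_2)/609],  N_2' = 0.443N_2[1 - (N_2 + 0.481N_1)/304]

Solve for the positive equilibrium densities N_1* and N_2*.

Setting both brackets to zero gives the nullclines N_1 + 0.482N_2 = 609 and 0.481N_1 + N_2 = 304.
Substituting N_2 = 304 - 0.481N_1 into the first: N_1(1 - 0.482·0.481) = 609 - 0.482·304.
So N_1* = 462/0.768 = 602, and then N_2* = 304 - 0.481·602 = 14.4.

N_1* ≈ 602, N_2* ≈ 14.4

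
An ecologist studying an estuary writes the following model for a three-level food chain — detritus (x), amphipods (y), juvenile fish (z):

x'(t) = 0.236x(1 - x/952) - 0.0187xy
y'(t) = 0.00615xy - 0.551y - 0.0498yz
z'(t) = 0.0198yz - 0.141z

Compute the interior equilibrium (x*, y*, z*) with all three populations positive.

x* ≈ 415, y* ≈ 7.12, z* ≈ 40.2

From dz/dt = 0: 0.0198y* = 0.141, so y* = 7.12.
From dx/dt = 0: 0.236(1 - x*/952) = 0.0187·7.12, giving x* = 952·(1 - 0.564) = 415.
From dy/dt = 0: 0.00615·415 - 0.551 = 0.0498z*, so z* = 2/0.0498 = 40.2.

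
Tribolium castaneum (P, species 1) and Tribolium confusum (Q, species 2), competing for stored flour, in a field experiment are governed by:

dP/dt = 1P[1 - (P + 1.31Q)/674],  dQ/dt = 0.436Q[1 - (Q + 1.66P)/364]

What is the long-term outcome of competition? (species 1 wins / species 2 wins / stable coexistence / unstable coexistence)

Compare the nullcline intercepts: K1/α12 = 674/1.31 = 515 > K2 = 364; K2/α21 = 364/1.66 = 219 < K1 = 674.
Since the inequalities point opposite ways, species 1 can invade but species 2 cannot.

species 1 excludes species 2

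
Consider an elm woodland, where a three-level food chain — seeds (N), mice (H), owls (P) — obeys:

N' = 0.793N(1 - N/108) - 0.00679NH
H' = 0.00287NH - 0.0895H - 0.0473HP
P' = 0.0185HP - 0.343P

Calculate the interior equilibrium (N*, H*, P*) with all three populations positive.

N* ≈ 90.9, H* ≈ 18.5, P* ≈ 3.62

From dP/dt = 0: 0.0185H* = 0.343, so H* = 18.5.
From dN/dt = 0: 0.793(1 - N*/108) = 0.00679·18.5, giving N* = 108·(1 - 0.159) = 90.9.
From dH/dt = 0: 0.00287·90.9 - 0.0895 = 0.0473P*, so P* = 0.171/0.0473 = 3.62.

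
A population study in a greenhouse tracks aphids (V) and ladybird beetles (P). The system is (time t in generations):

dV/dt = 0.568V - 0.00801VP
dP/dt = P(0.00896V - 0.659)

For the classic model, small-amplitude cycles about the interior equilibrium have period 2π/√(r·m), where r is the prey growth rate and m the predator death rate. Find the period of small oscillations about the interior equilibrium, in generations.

T ≈ 10.3 generations

Here r = 0.568 and m = 0.659, so r·m = 0.374.
ω = √0.374 = 0.612 per generation, hence T = 2π/ω ≈ 10.3 generations.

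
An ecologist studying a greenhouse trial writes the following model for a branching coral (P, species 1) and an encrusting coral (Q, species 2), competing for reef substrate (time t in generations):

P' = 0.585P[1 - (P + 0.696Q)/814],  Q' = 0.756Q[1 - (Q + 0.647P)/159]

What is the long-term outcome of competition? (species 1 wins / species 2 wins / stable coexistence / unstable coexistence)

species 1 excludes species 2

Compare the nullcline intercepts: K1/α12 = 814/0.696 = 1170 > K2 = 159; K2/α21 = 159/0.647 = 246 < K1 = 814.
Since the inequalities point opposite ways, species 1 can invade but species 2 cannot.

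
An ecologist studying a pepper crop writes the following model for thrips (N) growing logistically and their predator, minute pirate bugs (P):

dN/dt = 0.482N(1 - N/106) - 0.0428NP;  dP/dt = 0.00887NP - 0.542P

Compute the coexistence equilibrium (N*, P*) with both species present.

N* ≈ 61.1, P* ≈ 4.77

From dP/dt = 0 with P > 0: 0.00887N* = 0.542, so N* = 61.1.
Substitute into dN/dt = 0: 0.482(1 - 61.1/106) = 0.0428P*.
The bracket is 0.424, giving P* = 0.204/0.0428 = 4.77.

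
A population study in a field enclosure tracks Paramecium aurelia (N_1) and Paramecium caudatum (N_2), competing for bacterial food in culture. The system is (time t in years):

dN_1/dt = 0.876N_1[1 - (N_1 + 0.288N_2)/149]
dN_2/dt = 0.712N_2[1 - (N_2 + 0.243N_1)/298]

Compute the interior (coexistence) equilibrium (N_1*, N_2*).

Setting both brackets to zero gives the nullclines N_1 + 0.288N_2 = 149 and 0.243N_1 + N_2 = 298.
Substituting N_2 = 298 - 0.243N_1 into the first: N_1(1 - 0.288·0.243) = 149 - 0.288·298.
So N_1* = 63.2/0.93 = 67.9, and then N_2* = 298 - 0.243·67.9 = 281.

N_1* ≈ 67.9, N_2* ≈ 281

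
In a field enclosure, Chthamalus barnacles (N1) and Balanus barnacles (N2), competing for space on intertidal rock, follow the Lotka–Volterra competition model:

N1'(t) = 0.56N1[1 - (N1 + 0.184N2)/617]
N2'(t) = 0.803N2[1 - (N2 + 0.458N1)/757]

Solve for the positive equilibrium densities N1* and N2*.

Setting both brackets to zero gives the nullclines N1 + 0.184N2 = 617 and 0.458N1 + N2 = 757.
Substituting N2 = 757 - 0.458N1 into the first: N1(1 - 0.184·0.458) = 617 - 0.184·757.
So N1* = 478/0.916 = 522, and then N2* = 757 - 0.458·522 = 518.

N1* ≈ 522, N2* ≈ 518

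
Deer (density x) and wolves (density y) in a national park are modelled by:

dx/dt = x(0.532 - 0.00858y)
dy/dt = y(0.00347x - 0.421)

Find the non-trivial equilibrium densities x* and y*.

x* ≈ 121, y* ≈ 62

Set dy/dt = 0 with y > 0: 0.00347x - 0.421 = 0, so x* = 0.421/0.00347 = 121.
Set dx/dt = 0 with x > 0: 0.532 - 0.00858y = 0, so y* = 0.532/0.00858 = 62.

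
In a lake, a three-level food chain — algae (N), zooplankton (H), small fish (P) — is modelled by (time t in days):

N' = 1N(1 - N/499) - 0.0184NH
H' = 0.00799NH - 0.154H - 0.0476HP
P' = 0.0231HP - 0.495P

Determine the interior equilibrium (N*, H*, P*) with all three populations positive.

From dP/dt = 0: 0.0231H* = 0.495, so H* = 21.4.
From dN/dt = 0: 1(1 - N*/499) = 0.0184·21.4, giving N* = 499·(1 - 0.394) = 302.
From dH/dt = 0: 0.00799·302 - 0.154 = 0.0476P*, so P* = 2.26/0.0476 = 47.5.

N* ≈ 302, H* ≈ 21.4, P* ≈ 47.5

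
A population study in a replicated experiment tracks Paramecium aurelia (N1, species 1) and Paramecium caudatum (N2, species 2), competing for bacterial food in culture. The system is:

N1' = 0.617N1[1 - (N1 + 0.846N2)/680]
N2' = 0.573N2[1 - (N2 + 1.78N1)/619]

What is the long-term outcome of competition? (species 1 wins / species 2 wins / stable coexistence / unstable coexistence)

Compare the nullcline intercepts: K1/α12 = 680/0.846 = 804 > K2 = 619; K2/α21 = 619/1.78 = 348 < K1 = 680.
Since the inequalities point opposite ways, species 1 can invade but species 2 cannot.

species 1 excludes species 2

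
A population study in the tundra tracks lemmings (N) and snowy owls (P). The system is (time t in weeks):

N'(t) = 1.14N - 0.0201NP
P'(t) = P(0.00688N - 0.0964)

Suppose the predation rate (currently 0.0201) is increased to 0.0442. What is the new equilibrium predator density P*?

At the interior fixed point, setting dN/dt = 0 with N > 0 fixes P* = (prey growth rate)/(NP coefficient) — independent of the other coefficients.
With the change, P* = 1.14/0.0442 = 25.8; it falls from 56.7.

P* ≈ 25.8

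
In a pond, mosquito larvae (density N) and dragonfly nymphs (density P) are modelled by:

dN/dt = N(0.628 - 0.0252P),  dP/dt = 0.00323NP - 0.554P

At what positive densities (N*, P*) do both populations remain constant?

Set dP/dt = 0 with P > 0: 0.00323N - 0.554 = 0, so N* = 0.554/0.00323 = 172.
Set dN/dt = 0 with N > 0: 0.628 - 0.0252P = 0, so P* = 0.628/0.0252 = 24.9.

N* ≈ 172, P* ≈ 24.9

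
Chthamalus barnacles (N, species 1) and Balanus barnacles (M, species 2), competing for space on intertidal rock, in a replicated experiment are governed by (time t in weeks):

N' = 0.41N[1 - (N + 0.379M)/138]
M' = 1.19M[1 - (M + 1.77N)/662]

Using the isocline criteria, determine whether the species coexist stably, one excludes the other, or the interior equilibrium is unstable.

Compare the nullcline intercepts: K1/α12 = 138/0.379 = 364 < K2 = 662; K2/α21 = 662/1.77 = 374 > K1 = 138.
Since the inequalities point opposite ways, species 2 can invade but species 1 cannot.

species 2 excludes species 1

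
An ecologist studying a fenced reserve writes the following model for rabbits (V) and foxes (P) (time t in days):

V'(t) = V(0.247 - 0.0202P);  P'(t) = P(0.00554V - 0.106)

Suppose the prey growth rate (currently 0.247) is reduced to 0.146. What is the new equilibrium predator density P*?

At the interior fixed point, setting dV/dt = 0 with V > 0 fixes P* = (prey growth rate)/(VP coefficient) — independent of the other coefficients.
With the change, P* = 0.146/0.0202 = 7.23; it falls from 12.2.

P* ≈ 7.23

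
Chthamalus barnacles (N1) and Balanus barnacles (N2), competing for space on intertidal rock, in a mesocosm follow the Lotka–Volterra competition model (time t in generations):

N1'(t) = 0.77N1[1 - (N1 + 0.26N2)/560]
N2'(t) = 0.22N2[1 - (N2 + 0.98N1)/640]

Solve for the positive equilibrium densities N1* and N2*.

Setting both brackets to zero gives the nullclines N1 + 0.26N2 = 560 and 0.98N1 + N2 = 640.
Substituting N2 = 640 - 0.98N1 into the first: N1(1 - 0.26·0.98) = 560 - 0.26·640.
So N1* = 394/0.745 = 528, and then N2* = 640 - 0.98·528 = 122.

N1* ≈ 528, N2* ≈ 122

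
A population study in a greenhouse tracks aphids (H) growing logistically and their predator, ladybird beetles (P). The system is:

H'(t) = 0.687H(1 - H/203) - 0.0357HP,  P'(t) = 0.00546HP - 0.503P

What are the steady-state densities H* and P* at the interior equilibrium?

From dP/dt = 0 with P > 0: 0.00546H* = 0.503, so H* = 92.1.
Substitute into dH/dt = 0: 0.687(1 - 92.1/203) = 0.0357P*.
The bracket is 0.546, giving P* = 0.375/0.0357 = 10.5.

H* ≈ 92.1, P* ≈ 10.5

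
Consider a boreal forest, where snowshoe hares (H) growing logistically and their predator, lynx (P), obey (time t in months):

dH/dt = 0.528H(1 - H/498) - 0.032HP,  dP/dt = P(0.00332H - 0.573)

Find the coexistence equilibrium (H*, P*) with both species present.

H* ≈ 173, P* ≈ 10.8

From dP/dt = 0 with P > 0: 0.00332H* = 0.573, so H* = 173.
Substitute into dH/dt = 0: 0.528(1 - 173/498) = 0.032P*.
The bracket is 0.653, giving P* = 0.345/0.032 = 10.8.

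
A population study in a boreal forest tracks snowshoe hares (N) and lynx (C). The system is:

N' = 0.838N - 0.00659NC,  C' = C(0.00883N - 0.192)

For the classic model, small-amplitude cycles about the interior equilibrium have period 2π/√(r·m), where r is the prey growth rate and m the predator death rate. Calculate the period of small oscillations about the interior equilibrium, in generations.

Here r = 0.838 and m = 0.192, so r·m = 0.161.
ω = √0.161 = 0.401 per generation, hence T = 2π/ω ≈ 15.7 generations.

T ≈ 15.7 generations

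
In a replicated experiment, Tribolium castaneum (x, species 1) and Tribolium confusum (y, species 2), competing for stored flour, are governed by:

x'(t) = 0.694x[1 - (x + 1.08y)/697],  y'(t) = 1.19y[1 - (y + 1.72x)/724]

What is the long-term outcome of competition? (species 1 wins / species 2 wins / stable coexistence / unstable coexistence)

Compare the nullcline intercepts: K1/α12 = 697/1.08 = 645 < K2 = 724; K2/α21 = 724/1.72 = 421 < K1 = 697.
Since both are reversed, neither can invade when rare; the interior point is a saddle.

unstable coexistence (outcome depends on initial conditions)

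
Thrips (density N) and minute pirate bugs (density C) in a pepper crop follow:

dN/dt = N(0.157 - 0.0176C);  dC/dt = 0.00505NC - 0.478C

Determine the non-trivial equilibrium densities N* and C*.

Set dC/dt = 0 with C > 0: 0.00505N - 0.478 = 0, so N* = 0.478/0.00505 = 94.7.
Set dN/dt = 0 with N > 0: 0.157 - 0.0176C = 0, so C* = 0.157/0.0176 = 8.92.

N* ≈ 94.7, C* ≈ 8.92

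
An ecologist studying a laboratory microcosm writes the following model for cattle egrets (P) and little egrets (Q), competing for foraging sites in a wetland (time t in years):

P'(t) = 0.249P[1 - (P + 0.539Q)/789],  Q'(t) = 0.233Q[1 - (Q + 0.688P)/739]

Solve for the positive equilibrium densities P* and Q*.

P* ≈ 621, Q* ≈ 312

Setting both brackets to zero gives the nullclines P + 0.539Q = 789 and 0.688P + Q = 739.
Substituting Q = 739 - 0.688P into the first: P(1 - 0.539·0.688) = 789 - 0.539·739.
So P* = 391/0.629 = 621, and then Q* = 739 - 0.688·621 = 312.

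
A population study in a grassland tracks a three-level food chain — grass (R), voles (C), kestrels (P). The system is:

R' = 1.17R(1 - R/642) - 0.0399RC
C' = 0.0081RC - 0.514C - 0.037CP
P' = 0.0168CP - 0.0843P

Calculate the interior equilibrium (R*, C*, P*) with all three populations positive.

From dP/dt = 0: 0.0168C* = 0.0843, so C* = 5.02.
From dR/dt = 0: 1.17(1 - R*/642) = 0.0399·5.02, giving R* = 642·(1 - 0.171) = 532.
From dC/dt = 0: 0.0081·532 - 0.514 = 0.037P*, so P* = 3.8/0.037 = 103.

R* ≈ 532, C* ≈ 5.02, P* ≈ 103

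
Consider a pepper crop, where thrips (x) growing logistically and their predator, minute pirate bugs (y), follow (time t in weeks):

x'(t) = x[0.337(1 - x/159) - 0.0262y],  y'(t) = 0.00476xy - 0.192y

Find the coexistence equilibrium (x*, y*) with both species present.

x* ≈ 40.3, y* ≈ 9.6

From dy/dt = 0 with y > 0: 0.00476x* = 0.192, so x* = 40.3.
Substitute into dx/dt = 0: 0.337(1 - 40.3/159) = 0.0262y*.
The bracket is 0.746, giving y* = 0.252/0.0262 = 9.6.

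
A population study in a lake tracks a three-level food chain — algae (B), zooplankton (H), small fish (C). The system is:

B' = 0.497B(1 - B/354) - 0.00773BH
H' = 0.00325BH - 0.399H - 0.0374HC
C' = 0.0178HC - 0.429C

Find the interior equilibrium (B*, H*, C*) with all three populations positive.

From dC/dt = 0: 0.0178H* = 0.429, so H* = 24.1.
From dB/dt = 0: 0.497(1 - B*/354) = 0.00773·24.1, giving B* = 354·(1 - 0.375) = 221.
From dH/dt = 0: 0.00325·221 - 0.399 = 0.0374C*, so C* = 0.32/0.0374 = 8.56.

B* ≈ 221, H* ≈ 24.1, C* ≈ 8.56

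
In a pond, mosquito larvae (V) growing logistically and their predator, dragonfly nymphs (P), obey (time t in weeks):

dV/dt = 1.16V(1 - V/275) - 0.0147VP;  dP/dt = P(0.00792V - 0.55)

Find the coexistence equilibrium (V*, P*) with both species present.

From dP/dt = 0 with P > 0: 0.00792V* = 0.55, so V* = 69.4.
Substitute into dV/dt = 0: 1.16(1 - 69.4/275) = 0.0147P*.
The bracket is 0.747, giving P* = 0.867/0.0147 = 59.

V* ≈ 69.4, P* ≈ 59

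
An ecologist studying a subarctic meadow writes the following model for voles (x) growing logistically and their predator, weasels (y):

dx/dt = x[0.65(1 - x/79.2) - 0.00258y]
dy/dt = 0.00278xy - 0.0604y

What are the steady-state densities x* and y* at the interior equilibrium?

From dy/dt = 0 with y > 0: 0.00278x* = 0.0604, so x* = 21.7.
Substitute into dx/dt = 0: 0.65(1 - 21.7/79.2) = 0.00258y*.
The bracket is 0.726, giving y* = 0.472/0.00258 = 183.

x* ≈ 21.7, y* ≈ 183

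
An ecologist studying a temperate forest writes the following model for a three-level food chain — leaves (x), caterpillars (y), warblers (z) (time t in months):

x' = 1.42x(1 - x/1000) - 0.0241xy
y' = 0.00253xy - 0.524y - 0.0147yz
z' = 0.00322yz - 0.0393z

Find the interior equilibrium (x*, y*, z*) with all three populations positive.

x* ≈ 793, y* ≈ 12.2, z* ≈ 101

From dz/dt = 0: 0.00322y* = 0.0393, so y* = 12.2.
From dx/dt = 0: 1.42(1 - x*/1000) = 0.0241·12.2, giving x* = 1000·(1 - 0.207) = 793.
From dy/dt = 0: 0.00253·793 - 0.524 = 0.0147z*, so z* = 1.48/0.0147 = 101.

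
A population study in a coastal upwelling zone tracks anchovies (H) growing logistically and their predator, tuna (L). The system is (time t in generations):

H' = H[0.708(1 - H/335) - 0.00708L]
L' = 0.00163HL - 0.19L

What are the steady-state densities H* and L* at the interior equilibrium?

From dL/dt = 0 with L > 0: 0.00163H* = 0.19, so H* = 117.
Substitute into dH/dt = 0: 0.708(1 - 117/335) = 0.00708L*.
The bracket is 0.652, giving L* = 0.462/0.00708 = 65.2.

H* ≈ 117, L* ≈ 65.2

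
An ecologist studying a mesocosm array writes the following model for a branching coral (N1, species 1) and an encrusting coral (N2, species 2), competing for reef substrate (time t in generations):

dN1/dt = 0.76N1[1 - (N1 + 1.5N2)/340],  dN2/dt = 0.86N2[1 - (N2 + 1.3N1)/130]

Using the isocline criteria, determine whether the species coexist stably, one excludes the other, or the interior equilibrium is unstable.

Compare the nullcline intercepts: K1/α12 = 340/1.5 = 227 > K2 = 130; K2/α21 = 130/1.3 = 100 < K1 = 340.
Since the inequalities point opposite ways, species 1 can invade but species 2 cannot.

species 1 excludes species 2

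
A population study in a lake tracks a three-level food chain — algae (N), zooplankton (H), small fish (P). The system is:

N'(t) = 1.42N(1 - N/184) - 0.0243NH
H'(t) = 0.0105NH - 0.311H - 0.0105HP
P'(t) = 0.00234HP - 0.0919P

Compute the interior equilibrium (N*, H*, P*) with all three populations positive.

N* ≈ 60.3, H* ≈ 39.3, P* ≈ 30.7

From dP/dt = 0: 0.00234H* = 0.0919, so H* = 39.3.
From dN/dt = 0: 1.42(1 - N*/184) = 0.0243·39.3, giving N* = 184·(1 - 0.672) = 60.3.
From dH/dt = 0: 0.0105·60.3 - 0.311 = 0.0105P*, so P* = 0.323/0.0105 = 30.7.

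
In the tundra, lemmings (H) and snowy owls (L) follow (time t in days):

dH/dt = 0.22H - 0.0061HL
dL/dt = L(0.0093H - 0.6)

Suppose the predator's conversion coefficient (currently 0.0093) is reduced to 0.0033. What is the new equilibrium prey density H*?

At the interior fixed point, setting dL/dt = 0 with L > 0 fixes H* = (predator death rate)/(HL coefficient) — independent of the other coefficients.
With the change, H* = 0.6/0.0033 = 182; it rises from 64.5.

H* ≈ 182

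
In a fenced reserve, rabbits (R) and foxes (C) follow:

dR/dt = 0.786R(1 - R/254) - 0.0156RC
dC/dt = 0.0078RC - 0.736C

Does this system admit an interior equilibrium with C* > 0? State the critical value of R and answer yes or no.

Threshold R = 94.4; K > 94.4, so yes, the predator persists.

The predator equation gives dC/dt > 0 only when R > 0.736/0.0078 = 94.4.
Without the predator, R → K = 254. Since 254 > 94.4, the predator can invade and persist.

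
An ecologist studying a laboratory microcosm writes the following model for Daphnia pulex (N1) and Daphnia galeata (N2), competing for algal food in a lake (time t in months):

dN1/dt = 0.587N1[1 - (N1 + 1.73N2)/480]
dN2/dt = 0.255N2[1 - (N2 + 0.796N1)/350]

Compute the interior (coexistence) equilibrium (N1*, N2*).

N1* ≈ 333, N2* ≈ 85.1

Setting both brackets to zero gives the nullclines N1 + 1.73N2 = 480 and 0.796N1 + N2 = 350.
Substituting N2 = 350 - 0.796N1 into the first: N1(1 - 1.73·0.796) = 480 - 1.73·350.
So N1* = -126/-0.377 = 333, and then N2* = 350 - 0.796·333 = 85.1.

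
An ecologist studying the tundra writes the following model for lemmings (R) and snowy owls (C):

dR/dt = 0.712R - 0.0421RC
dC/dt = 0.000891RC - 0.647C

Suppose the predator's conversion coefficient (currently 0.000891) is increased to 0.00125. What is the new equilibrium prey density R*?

At the interior fixed point, setting dC/dt = 0 with C > 0 fixes R* = (predator death rate)/(RC coefficient) — independent of the other coefficients.
With the change, R* = 0.647/0.00125 = 518; it falls from 726.

R* ≈ 518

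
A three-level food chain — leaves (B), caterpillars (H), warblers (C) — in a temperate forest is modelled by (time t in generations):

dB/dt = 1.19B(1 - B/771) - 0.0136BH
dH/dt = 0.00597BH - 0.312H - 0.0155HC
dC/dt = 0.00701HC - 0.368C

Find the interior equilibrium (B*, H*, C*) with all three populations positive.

From dC/dt = 0: 0.00701H* = 0.368, so H* = 52.5.
From dB/dt = 0: 1.19(1 - B*/771) = 0.0136·52.5, giving B* = 771·(1 - 0.6) = 308.
From dH/dt = 0: 0.00597·308 - 0.312 = 0.0155C*, so C* = 1.53/0.0155 = 98.7.

B* ≈ 308, H* ≈ 52.5, C* ≈ 98.7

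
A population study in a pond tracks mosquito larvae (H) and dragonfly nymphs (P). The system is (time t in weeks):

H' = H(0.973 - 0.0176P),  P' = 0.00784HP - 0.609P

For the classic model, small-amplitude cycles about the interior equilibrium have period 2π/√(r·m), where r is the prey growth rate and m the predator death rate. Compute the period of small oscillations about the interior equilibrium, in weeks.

T ≈ 8.16 weeks

Here r = 0.973 and m = 0.609, so r·m = 0.593.
ω = √0.593 = 0.77 per week, hence T = 2π/ω ≈ 8.16 weeks.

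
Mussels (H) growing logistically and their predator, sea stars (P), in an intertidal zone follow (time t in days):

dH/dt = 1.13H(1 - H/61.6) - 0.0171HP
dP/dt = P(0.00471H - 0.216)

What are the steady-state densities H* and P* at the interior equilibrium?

From dP/dt = 0 with P > 0: 0.00471H* = 0.216, so H* = 45.9.
Substitute into dH/dt = 0: 1.13(1 - 45.9/61.6) = 0.0171P*.
The bracket is 0.256, giving P* = 0.289/0.0171 = 16.9.

H* ≈ 45.9, P* ≈ 16.9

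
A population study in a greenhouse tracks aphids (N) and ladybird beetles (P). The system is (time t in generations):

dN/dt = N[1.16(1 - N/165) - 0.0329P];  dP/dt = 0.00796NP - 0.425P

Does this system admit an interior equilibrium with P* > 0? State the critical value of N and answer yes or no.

Threshold N = 53.4; K > 53.4, so yes, the predator persists.

The predator equation gives dP/dt > 0 only when N > 0.425/0.00796 = 53.4.
Without the predator, N → K = 165. Since 165 > 53.4, the predator can invade and persist.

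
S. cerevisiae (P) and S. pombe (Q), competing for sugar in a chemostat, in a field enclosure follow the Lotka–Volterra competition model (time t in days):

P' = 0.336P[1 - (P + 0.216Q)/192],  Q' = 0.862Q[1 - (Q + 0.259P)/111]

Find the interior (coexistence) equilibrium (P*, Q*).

P* ≈ 178, Q* ≈ 64.9

Setting both brackets to zero gives the nullclines P + 0.216Q = 192 and 0.259P + Q = 111.
Substituting Q = 111 - 0.259P into the first: P(1 - 0.216·0.259) = 192 - 0.216·111.
So P* = 168/0.944 = 178, and then Q* = 111 - 0.259·178 = 64.9.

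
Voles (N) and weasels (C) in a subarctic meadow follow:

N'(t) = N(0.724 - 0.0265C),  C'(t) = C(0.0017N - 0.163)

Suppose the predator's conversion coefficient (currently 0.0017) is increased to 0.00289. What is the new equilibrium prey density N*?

N* ≈ 56.4

At the interior fixed point, setting dC/dt = 0 with C > 0 fixes N* = (predator death rate)/(NC coefficient) — independent of the other coefficients.
With the change, N* = 0.163/0.00289 = 56.4; it falls from 95.9.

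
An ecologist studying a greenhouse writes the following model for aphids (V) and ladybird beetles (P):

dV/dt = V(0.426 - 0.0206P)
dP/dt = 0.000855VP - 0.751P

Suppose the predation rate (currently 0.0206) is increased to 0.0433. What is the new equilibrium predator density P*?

P* ≈ 9.84

At the interior fixed point, setting dV/dt = 0 with V > 0 fixes P* = (prey growth rate)/(VP coefficient) — independent of the other coefficients.
With the change, P* = 0.426/0.0433 = 9.84; it falls from 20.7.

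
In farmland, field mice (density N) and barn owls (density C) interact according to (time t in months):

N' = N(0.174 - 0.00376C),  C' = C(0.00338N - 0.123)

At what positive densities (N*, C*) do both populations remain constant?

Set dC/dt = 0 with C > 0: 0.00338N - 0.123 = 0, so N* = 0.123/0.00338 = 36.4.
Set dN/dt = 0 with N > 0: 0.174 - 0.00376C = 0, so C* = 0.174/0.00376 = 46.3.

N* ≈ 36.4, C* ≈ 46.3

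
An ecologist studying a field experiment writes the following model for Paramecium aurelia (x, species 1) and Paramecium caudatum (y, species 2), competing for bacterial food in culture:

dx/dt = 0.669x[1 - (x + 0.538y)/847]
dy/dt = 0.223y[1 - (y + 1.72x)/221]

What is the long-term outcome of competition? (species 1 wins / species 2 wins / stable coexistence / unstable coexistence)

Compare the nullcline intercepts: K1/α12 = 847/0.538 = 1570 > K2 = 221; K2/α21 = 221/1.72 = 128 < K1 = 847.
Since the inequalities point opposite ways, species 1 can invade but species 2 cannot.

species 1 excludes species 2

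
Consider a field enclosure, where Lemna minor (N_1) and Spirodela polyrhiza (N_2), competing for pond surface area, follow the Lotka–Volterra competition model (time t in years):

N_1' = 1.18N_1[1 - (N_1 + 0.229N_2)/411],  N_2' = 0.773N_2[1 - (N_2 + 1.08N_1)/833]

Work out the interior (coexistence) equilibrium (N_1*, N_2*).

Setting both brackets to zero gives the nullclines N_1 + 0.229N_2 = 411 and 1.08N_1 + N_2 = 833.
Substituting N_2 = 833 - 1.08N_1 into the first: N_1(1 - 0.229·1.08) = 411 - 0.229·833.
So N_1* = 220/0.753 = 293, and then N_2* = 833 - 1.08·293 = 517.

N_1* ≈ 293, N_2* ≈ 517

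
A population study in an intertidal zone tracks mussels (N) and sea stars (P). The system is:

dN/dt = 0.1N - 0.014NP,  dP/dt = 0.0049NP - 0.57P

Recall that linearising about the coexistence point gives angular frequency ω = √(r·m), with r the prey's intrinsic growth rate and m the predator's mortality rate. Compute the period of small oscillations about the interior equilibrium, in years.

T ≈ 26.3 years

Here r = 0.1 and m = 0.57, so r·m = 0.057.
ω = √0.057 = 0.239 per year, hence T = 2π/ω ≈ 26.3 years.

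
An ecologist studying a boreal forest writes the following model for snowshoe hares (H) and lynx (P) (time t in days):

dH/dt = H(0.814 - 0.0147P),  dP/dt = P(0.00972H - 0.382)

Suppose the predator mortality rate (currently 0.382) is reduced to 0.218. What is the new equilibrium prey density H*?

At the interior fixed point, setting dP/dt = 0 with P > 0 fixes H* = (predator death rate)/(HP coefficient) — independent of the other coefficients.
With the change, H* = 0.218/0.00972 = 22.4; it falls from 39.3.

H* ≈ 22.4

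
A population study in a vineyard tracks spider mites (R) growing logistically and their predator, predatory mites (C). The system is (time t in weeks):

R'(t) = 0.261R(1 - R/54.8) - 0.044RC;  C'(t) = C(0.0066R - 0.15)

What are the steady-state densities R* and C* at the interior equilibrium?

R* ≈ 22.7, C* ≈ 3.47

From dC/dt = 0 with C > 0: 0.0066R* = 0.15, so R* = 22.7.
Substitute into dR/dt = 0: 0.261(1 - 22.7/54.8) = 0.044C*.
The bracket is 0.585, giving C* = 0.153/0.044 = 3.47.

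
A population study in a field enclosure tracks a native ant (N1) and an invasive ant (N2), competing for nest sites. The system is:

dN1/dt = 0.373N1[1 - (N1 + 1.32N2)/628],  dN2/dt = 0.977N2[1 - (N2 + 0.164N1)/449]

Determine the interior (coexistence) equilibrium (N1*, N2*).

N1* ≈ 45.1, N2* ≈ 442

Setting both brackets to zero gives the nullclines N1 + 1.32N2 = 628 and 0.164N1 + N2 = 449.
Substituting N2 = 449 - 0.164N1 into the first: N1(1 - 1.32·0.164) = 628 - 1.32·449.
So N1* = 35.3/0.784 = 45.1, and then N2* = 449 - 0.164·45.1 = 442.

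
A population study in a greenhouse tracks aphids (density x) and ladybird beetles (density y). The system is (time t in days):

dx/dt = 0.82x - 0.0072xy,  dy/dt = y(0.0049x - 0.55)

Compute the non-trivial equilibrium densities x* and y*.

x* ≈ 112, y* ≈ 114

Set dy/dt = 0 with y > 0: 0.0049x - 0.55 = 0, so x* = 0.55/0.0049 = 112.
Set dx/dt = 0 with x > 0: 0.82 - 0.0072y = 0, so y* = 0.82/0.0072 = 114.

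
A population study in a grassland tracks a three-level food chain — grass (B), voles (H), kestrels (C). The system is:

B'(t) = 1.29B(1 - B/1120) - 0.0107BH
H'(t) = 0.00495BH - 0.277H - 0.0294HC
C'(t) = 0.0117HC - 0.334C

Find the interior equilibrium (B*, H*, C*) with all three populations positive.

B* ≈ 855, H* ≈ 28.5, C* ≈ 134

From dC/dt = 0: 0.0117H* = 0.334, so H* = 28.5.
From dB/dt = 0: 1.29(1 - B*/1120) = 0.0107·28.5, giving B* = 1120·(1 - 0.237) = 855.
From dH/dt = 0: 0.00495·855 - 0.277 = 0.0294C*, so C* = 3.95/0.0294 = 134.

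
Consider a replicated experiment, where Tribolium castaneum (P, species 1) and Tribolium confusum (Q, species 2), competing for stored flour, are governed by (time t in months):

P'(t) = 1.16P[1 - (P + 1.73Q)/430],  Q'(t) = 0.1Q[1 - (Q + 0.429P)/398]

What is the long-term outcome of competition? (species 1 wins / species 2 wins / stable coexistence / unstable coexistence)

species 2 excludes species 1

Compare the nullcline intercepts: K1/α12 = 430/1.73 = 249 < K2 = 398; K2/α21 = 398/0.429 = 928 > K1 = 430.
Since the inequalities point opposite ways, species 2 can invade but species 1 cannot.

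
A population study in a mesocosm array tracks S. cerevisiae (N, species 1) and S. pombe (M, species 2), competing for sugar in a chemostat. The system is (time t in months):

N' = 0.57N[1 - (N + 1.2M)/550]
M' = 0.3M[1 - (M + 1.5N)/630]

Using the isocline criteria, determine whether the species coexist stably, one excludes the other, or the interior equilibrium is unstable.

Compare the nullcline intercepts: K1/α12 = 550/1.2 = 458 < K2 = 630; K2/α21 = 630/1.5 = 420 < K1 = 550.
Since both are reversed, neither can invade when rare; the interior point is a saddle.

unstable coexistence (outcome depends on initial conditions)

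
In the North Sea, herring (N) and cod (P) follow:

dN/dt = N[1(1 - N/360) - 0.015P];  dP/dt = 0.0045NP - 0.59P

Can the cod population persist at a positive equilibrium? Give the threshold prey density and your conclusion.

The predator equation gives dP/dt > 0 only when N > 0.59/0.0045 = 131.
Without the predator, N → K = 360. Since 360 > 131, the predator can invade and persist.

Threshold N = 131; K > 131, so yes, the predator persists.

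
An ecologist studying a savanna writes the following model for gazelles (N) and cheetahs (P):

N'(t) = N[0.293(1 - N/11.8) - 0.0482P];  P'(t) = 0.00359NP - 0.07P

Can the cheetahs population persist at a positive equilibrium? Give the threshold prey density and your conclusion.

The predator equation gives dP/dt > 0 only when N > 0.07/0.00359 = 19.5.
Without the predator, N → K = 11.8. Since 11.8 < 19.5, the predator cannot invade.

Threshold N = 19.5; K < 19.5, so no, the predator goes extinct.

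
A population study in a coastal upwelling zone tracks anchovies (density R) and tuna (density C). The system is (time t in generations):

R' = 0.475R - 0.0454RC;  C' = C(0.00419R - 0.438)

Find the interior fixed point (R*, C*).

Set dC/dt = 0 with C > 0: 0.00419R - 0.438 = 0, so R* = 0.438/0.00419 = 105.
Set dR/dt = 0 with R > 0: 0.475 - 0.0454C = 0, so C* = 0.475/0.0454 = 10.5.

R* ≈ 105, C* ≈ 10.5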